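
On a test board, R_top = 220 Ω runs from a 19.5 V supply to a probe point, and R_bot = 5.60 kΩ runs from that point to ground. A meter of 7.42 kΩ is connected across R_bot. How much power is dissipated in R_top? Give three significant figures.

Total resistance from the source is R_top + (R_bot‖R_L) = 3411 Ω, so I = 19.5/3411 Ω = 5.716 mA.
P = I²·R_top = (5.716 mA)² × 220 Ω = 7.19 mW.

P ≈ 7.19 mW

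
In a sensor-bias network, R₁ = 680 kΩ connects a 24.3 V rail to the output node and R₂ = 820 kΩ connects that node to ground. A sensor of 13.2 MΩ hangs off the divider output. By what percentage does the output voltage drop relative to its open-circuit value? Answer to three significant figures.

2.74 %

The divider's output (Thévenin) resistance is R₁‖R₂ = 371.7 kΩ.
Fractional drop under load = R_th/(R_th + R_L) = 371.7 / (371.7 + 13200) = 0.02739.
So the output falls by 2.74 %.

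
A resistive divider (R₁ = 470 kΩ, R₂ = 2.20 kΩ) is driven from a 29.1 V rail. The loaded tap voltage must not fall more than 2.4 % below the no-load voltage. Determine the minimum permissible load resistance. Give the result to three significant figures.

Output resistance R_th = R₁‖R₂ = (470 × 2.20)/472.2 = 2.190 kΩ.
The fractional drop is R_th/(R_th + R_L); requiring this ≤ 0.0240 gives R_L ≥ R_th(1/0.0240 − 1) = 2.190 × 40.67 = 89.0 kΩ.

R_L(min) ≈ 89.0 kΩ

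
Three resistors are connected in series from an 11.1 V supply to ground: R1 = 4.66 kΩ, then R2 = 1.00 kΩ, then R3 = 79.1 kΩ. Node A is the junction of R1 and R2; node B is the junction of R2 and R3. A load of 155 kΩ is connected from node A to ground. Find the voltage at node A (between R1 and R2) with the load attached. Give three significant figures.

V ≈ 10.2 V

Below node A the series string R2+R3 = 80.10 kΩ sits in parallel with the 155 kΩ load: 52.81 kΩ.
V_A = 11.1 × 52.81/(4.66 + 52.81) = 10.2 V.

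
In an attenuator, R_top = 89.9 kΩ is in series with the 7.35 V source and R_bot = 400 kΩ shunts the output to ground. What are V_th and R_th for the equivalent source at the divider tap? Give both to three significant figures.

V_th is the open-circuit tap voltage: 7.35 × 400/(89.9 + 400) = 6.00 V.
With the supply zeroed, R_top and R_bot appear in parallel from the tap: R_th = R_top‖R_bot = (89.9 × 400)/489.9 = 73.4 kΩ.

V_th = 6.00 V, R_th = 73.4 kΩ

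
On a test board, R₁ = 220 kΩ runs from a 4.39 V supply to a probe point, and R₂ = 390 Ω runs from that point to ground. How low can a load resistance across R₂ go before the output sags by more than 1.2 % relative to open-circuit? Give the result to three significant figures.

R_L(min) ≈ 32.1 kΩ

Output resistance R_th = R₁‖R₂ = (220000 × 390)/220400 = 389.3 Ω.
The fractional drop is R_th/(R_th + R_L); requiring this ≤ 0.0120 gives R_L ≥ R_th(1/0.0120 − 1) = 389.3 × 82.33 = 32.1 kΩ.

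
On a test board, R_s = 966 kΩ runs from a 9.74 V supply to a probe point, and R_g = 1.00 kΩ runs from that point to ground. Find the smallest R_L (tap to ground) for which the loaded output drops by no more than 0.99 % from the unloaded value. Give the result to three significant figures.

Output resistance R_th = R_s‖R_g = (966000 × 1000)/967000 = 999.0 Ω.
The fractional drop is R_th/(R_th + R_L); requiring this ≤ 0.00990 gives R_L ≥ R_th(1/0.00990 − 1) = 999.0 × 100.0 = 99.9 kΩ.

R_L(min) ≈ 99.9 kΩ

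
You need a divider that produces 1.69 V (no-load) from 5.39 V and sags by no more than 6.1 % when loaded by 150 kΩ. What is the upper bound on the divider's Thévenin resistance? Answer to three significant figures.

R_th ≤ 9.74 kΩ

Loading drop = R_th/(R_th + R_L) ≤ 0.0610, so R_th ≤ R_L · ε/(1−ε) = 150 kΩ × 0.0610/0.9390 = 9.74 kΩ.
(Any R1, R2 with R2/(R1+R2) = 0.314 and R1‖R2 ≤ 9.74 kΩ will meet the spec.)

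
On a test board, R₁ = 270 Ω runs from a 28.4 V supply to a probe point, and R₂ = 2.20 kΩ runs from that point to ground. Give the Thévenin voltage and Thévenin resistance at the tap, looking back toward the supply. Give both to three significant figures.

V_th = 25.3 V, R_th = 240 Ω

V_th is the open-circuit tap voltage: 28.4 × 2200/(270 + 2200) = 25.3 V.
With the supply zeroed, R₁ and R₂ appear in parallel from the tap: R_th = R₁‖R₂ = (270 × 2200)/2470 = 240 Ω.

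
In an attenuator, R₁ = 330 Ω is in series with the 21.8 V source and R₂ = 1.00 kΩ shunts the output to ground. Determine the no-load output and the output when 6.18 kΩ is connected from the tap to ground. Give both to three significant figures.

Open-circuit: V = 21.8 × 1000/(330 + 1000) = 16.4 V.
With the load, R₂ becomes R₂‖R_L = 860.7 Ω, so V = 21.8 × 860.7/1191 = 15.8 V.

Unloaded: 16.4 V; loaded: 15.8 V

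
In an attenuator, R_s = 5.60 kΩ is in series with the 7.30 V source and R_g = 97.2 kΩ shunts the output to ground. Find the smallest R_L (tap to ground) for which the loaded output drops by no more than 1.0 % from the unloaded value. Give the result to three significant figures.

Output resistance R_th = R_s‖R_g = (5.60 × 97.2)/102.8 = 5.295 kΩ.
The fractional drop is R_th/(R_th + R_L); requiring this ≤ 0.0100 gives R_L ≥ R_th(1/0.0100 − 1) = 5.295 × 99.00 = 524 kΩ.

R_L(min) ≈ 524 kΩ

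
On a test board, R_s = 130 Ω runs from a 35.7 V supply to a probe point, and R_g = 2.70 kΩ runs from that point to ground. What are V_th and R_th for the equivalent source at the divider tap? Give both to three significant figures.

V_th is the open-circuit tap voltage: 35.7 × 2700/(130 + 2700) = 34.1 V.
With the supply zeroed, R_s and R_g appear in parallel from the tap: R_th = R_s‖R_g = (130 × 2700)/2830 = 124 Ω.

V_th = 34.1 V, R_th = 124 Ω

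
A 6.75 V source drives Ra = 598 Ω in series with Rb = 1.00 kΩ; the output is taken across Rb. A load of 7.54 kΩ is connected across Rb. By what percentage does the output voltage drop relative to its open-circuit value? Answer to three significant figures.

4.73 %

The divider's output (Thévenin) resistance is Ra‖Rb = 374.2 Ω.
Fractional drop under load = R_th/(R_th + R_L) = 374.2 / (374.2 + 7540) = 0.04728.
So the output falls by 4.73 %.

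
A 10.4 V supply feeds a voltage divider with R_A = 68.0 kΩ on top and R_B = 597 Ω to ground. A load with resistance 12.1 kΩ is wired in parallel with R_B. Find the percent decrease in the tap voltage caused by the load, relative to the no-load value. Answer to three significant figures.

The divider's output (Thévenin) resistance is R_A‖R_B = 591.8 Ω.
Fractional drop under load = R_th/(R_th + R_L) = 591.8 / (591.8 + 12100) = 0.04663.
So the output falls by 4.66 %.

4.66 %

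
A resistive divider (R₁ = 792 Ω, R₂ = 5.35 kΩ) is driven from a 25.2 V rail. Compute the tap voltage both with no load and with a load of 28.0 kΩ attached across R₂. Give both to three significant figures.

Open-circuit: V = 25.2 × 5350/(792 + 5350) = 22.0 V.
With the load, R₂ becomes R₂‖R_L = 4492 Ω, so V = 25.2 × 4492/5284 = 21.4 V.

Unloaded: 22.0 V; loaded: 21.4 V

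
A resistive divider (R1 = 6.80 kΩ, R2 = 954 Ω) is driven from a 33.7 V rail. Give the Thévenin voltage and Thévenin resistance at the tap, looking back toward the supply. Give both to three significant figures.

V_th = 4.15 V, R_th = 837 Ω

V_th is the open-circuit tap voltage: 33.7 × 954/(6800 + 954) = 4.15 V.
With the supply zeroed, R1 and R2 appear in parallel from the tap: R_th = R1‖R2 = (6800 × 954)/7754 = 837 Ω.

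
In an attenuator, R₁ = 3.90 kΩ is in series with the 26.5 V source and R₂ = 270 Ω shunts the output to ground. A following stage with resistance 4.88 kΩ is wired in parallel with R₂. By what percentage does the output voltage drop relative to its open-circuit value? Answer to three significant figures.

4.92 %

The divider's output (Thévenin) resistance is R₁‖R₂ = 252.5 Ω.
Fractional drop under load = R_th/(R_th + R_L) = 252.5 / (252.5 + 4880) = 0.04920.
So the output falls by 4.92 %.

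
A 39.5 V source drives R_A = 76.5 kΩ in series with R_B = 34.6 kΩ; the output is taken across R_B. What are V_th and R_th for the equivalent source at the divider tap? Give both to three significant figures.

V_th is the open-circuit tap voltage: 39.5 × 34.6/(76.5 + 34.6) = 12.3 V.
With the supply zeroed, R_A and R_B appear in parallel from the tap: R_th = R_A‖R_B = (76.5 × 34.6)/111.1 = 23.8 kΩ.

V_th = 12.3 V, R_th = 23.8 kΩ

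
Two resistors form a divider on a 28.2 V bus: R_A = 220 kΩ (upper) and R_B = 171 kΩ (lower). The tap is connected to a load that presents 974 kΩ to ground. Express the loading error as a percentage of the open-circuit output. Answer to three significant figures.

8.99 %

Unloaded V = 28.2 × 171/391.0 = 12.333 V.
Loaded: R_B‖R_L = 145.5 kΩ, giving V = 28.2 × 145.5/365.5 = 11.224 V.
Drop = (12.333 − 11.224) / 12.333 = 8.99 %.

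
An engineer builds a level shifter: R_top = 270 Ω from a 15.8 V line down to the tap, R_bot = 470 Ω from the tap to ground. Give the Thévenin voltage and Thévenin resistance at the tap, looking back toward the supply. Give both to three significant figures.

V_th is the open-circuit tap voltage: 15.8 × 470/(270 + 470) = 10.0 V.
With the supply zeroed, R_top and R_bot appear in parallel from the tap: R_th = R_top‖R_bot = (270 × 470)/740.0 = 171 Ω.

V_th = 10.0 V, R_th = 171 Ω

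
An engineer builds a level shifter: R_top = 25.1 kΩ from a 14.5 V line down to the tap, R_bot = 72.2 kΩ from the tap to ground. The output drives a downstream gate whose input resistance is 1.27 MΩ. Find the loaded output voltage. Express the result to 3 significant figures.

V_out ≈ 10.6 V

The load sits in parallel with R_bot: R_bot‖R_L = (72.2 × 1270) / (72.2 + 1270) = 68.32 kΩ.
V_out = 14.5 × 68.32 / (25.1 + 68.32) = 14.5 × 68.32/93.42 = 10.6 V.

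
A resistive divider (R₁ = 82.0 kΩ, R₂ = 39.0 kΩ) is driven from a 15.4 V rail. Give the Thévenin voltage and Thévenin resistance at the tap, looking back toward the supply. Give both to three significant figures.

V_th is the open-circuit tap voltage: 15.4 × 39.0/(82.0 + 39.0) = 4.96 V.
With the supply zeroed, R₁ and R₂ appear in parallel from the tap: R_th = R₁‖R₂ = (82.0 × 39.0)/121.0 = 26.4 kΩ.

V_th = 4.96 V, R_th = 26.4 kΩ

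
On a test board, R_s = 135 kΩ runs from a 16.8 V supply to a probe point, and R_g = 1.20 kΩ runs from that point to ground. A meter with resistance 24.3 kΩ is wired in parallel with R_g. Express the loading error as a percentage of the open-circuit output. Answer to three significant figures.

4.67 %

The divider's output (Thévenin) resistance is R_s‖R_g = 1.189 kΩ.
Fractional drop under load = R_th/(R_th + R_L) = 1.189 / (1.189 + 24.3) = 0.04666.
So the output falls by 4.67 %.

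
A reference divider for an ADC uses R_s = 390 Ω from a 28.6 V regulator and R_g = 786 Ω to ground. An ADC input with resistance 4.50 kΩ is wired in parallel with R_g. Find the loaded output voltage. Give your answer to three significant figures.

The load sits in parallel with R_g: R_g‖R_L = (786 × 4500) / (786 + 4500) = 669.1 Ω.
V_out = 28.6 × 669.1 / (390 + 669.1) = 28.6 × 669.1/1059 = 18.1 V.

V_out ≈ 18.1 V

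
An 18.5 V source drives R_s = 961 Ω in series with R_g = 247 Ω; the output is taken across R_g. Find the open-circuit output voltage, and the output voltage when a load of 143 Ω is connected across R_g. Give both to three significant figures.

Open-circuit: V = 18.5 × 247/(961 + 247) = 3.78 V.
With the load, R_g becomes R_g‖R_L = 90.57 Ω, so V = 18.5 × 90.57/1052 = 1.59 V.

Unloaded: 3.78 V; loaded: 1.59 V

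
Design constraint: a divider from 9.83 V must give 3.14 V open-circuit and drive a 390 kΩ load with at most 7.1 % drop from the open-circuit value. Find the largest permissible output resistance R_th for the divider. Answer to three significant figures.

R_th ≤ 29.8 kΩ

Loading drop = R_th/(R_th + R_L) ≤ 0.0710, so R_th ≤ R_L · ε/(1−ε) = 390 kΩ × 0.0710/0.9290 = 29.8 kΩ.
(Any R1, R2 with R2/(R1+R2) = 0.319 and R1‖R2 ≤ 29.8 kΩ will meet the spec.)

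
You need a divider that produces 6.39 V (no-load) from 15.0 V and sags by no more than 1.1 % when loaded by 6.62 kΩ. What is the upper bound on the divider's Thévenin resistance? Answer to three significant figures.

R_th ≤ 73.6 Ω

Loading drop = R_th/(R_th + R_L) ≤ 0.0110, so R_th ≤ R_L · ε/(1−ε) = 6.62 kΩ × 0.0110/0.9890 = 73.6 Ω.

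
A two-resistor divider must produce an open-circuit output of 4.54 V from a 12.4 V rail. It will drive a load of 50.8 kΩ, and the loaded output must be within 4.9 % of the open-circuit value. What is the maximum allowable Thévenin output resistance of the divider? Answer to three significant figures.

R_th ≤ 2.62 kΩ

Loading drop = R_th/(R_th + R_L) ≤ 0.0490, so R_th ≤ R_L · ε/(1−ε) = 50.8 kΩ × 0.0490/0.9510 = 2.62 kΩ.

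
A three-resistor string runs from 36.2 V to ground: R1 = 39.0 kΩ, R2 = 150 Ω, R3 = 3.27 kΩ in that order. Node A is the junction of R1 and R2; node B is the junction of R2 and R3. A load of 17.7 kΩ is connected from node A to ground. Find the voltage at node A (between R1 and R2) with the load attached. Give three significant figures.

V ≈ 2.48 V

Below node A the series string R2+R3 = 3420 Ω sits in parallel with the 17700 Ω load: 2866 Ω.
V_A = 36.2 × 2866/(39000 + 2866) = 2.48 V.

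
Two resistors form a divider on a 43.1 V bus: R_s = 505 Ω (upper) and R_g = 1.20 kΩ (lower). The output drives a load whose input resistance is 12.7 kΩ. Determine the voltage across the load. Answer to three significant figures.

The load sits in parallel with R_g: R_g‖R_L = (1200 × 12700) / (1200 + 12700) = 1096 Ω.
V_out = 43.1 × 1096 / (505 + 1096) = 43.1 × 1096/1601 = 29.5 V.
(Unloaded it would have been 30.3 V.)

V_out ≈ 29.5 V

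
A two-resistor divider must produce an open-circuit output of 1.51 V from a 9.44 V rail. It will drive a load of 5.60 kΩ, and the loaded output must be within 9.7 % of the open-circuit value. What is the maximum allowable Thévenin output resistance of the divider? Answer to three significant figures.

R_th ≤ 602 Ω

Loading drop = R_th/(R_th + R_L) ≤ 0.0970, so R_th ≤ R_L · ε/(1−ε) = 5.60 kΩ × 0.0970/0.9030 = 602 Ω.
(Any R1, R2 with R2/(R1+R2) = 0.160 and R1‖R2 ≤ 602 Ω will meet the spec.)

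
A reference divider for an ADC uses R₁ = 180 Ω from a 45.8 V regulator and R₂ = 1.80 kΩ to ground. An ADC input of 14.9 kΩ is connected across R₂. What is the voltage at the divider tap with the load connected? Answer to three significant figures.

The load sits in parallel with R₂: R₂‖R_L = (1800 × 14900) / (1800 + 14900) = 1606 Ω.
V_out = 45.8 × 1606 / (180 + 1606) = 45.8 × 1606/1786 = 41.2 V.
(Unloaded it would have been 41.6 V.)

V_out ≈ 41.2 V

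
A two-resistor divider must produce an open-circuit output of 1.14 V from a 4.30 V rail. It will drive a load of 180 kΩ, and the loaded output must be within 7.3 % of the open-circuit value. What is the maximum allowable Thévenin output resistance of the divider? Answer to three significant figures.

R_th ≤ 14.2 kΩ

Loading drop = R_th/(R_th + R_L) ≤ 0.0730, so R_th ≤ R_L · ε/(1−ε) = 180 kΩ × 0.0730/0.9270 = 14.2 kΩ.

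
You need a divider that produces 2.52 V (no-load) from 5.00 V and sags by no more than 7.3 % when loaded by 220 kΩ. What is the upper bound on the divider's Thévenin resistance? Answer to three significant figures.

Loading drop = R_th/(R_th + R_L) ≤ 0.0730, so R_th ≤ R_L · ε/(1−ε) = 220 kΩ × 0.0730/0.9270 = 17.3 kΩ.

R_th ≤ 17.3 kΩ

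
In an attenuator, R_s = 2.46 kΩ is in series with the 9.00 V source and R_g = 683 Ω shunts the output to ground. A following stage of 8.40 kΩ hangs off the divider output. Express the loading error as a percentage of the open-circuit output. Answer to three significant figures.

The divider's output (Thévenin) resistance is R_s‖R_g = 534.6 Ω.
Fractional drop under load = R_th/(R_th + R_L) = 534.6 / (534.6 + 8400) = 0.05983.
So the output falls by 5.98 %.

5.98 %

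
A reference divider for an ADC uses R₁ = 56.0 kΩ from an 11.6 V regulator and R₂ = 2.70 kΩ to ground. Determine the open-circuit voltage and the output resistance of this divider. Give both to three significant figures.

V_th is the open-circuit tap voltage: 11.6 × 2.70/(56.0 + 2.70) = 0.534 V.
With the supply zeroed, R₁ and R₂ appear in parallel from the tap: R_th = R₁‖R₂ = (56.0 × 2.70)/58.70 = 2.58 kΩ.

V_th = 0.534 V, R_th = 2.58 kΩ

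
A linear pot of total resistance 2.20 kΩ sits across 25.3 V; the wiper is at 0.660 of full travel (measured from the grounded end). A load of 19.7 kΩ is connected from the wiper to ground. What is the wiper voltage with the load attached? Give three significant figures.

The wiper splits the pot into (1−α)R = 748.0 Ω above and αR = 1452 Ω below.
Lower section ‖ load = 1352 Ω.
V_wiper = 25.3 × 1352/(748.0 + 1352) = 16.3 V.

V ≈ 16.3 V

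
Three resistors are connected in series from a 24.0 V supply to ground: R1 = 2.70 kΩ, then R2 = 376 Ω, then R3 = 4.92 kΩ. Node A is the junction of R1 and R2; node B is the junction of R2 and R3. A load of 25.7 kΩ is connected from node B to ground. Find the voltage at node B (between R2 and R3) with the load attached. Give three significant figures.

At node B, R3 is in parallel with the load: R3‖R_L = 4129 Ω.
Below node A the resistance is R2 + (R3‖R_L) = 4505 Ω, so V_A = 24.0 × 4505/7205 = 15.01 V.
Then V_B = V_A × (R3‖R_L)/(R2 + R3‖R_L) = 15.01 × 4129/4505 = 13.8 V.

V ≈ 13.8 V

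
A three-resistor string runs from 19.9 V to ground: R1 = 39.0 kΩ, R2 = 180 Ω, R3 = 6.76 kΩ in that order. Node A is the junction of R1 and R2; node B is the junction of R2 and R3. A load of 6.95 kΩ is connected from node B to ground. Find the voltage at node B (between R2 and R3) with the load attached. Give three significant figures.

At node B, R3 is in parallel with the load: R3‖R_L = 3427 Ω.
Below node A the resistance is R2 + (R3‖R_L) = 3607 Ω, so V_A = 19.9 × 3607/42610 = 1.685 V.
Then V_B = V_A × (R3‖R_L)/(R2 + R3‖R_L) = 1.685 × 3427/3607 = 1.60 V.

V ≈ 1.60 V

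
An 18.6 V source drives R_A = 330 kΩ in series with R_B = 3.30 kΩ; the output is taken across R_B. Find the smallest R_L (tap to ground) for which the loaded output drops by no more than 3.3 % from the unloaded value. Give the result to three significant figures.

R_L(min) ≈ 95.7 kΩ

Output resistance R_th = R_A‖R_B = (330 × 3.30)/333.3 = 3.267 kΩ.
The fractional drop is R_th/(R_th + R_L); requiring this ≤ 0.0330 gives R_L ≥ R_th(1/0.0330 − 1) = 3.267 × 29.30 = 95.7 kΩ.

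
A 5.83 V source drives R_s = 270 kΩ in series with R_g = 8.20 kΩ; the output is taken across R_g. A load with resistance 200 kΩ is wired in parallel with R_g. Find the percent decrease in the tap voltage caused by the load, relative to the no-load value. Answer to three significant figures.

3.83 %

The divider's output (Thévenin) resistance is R_s‖R_g = 7.958 kΩ.
Fractional drop under load = R_th/(R_th + R_L) = 7.958 / (7.958 + 200) = 0.03827.
So the output falls by 3.83 %.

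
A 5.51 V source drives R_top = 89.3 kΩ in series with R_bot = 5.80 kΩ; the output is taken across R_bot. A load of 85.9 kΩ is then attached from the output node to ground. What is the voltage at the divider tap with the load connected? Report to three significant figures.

V_out ≈ 0.316 V

The load sits in parallel with R_bot: R_bot‖R_L = (5.80 × 85.9) / (5.80 + 85.9) = 5.433 kΩ.
V_out = 5.51 × 5.433 / (89.3 + 5.433) = 5.51 × 5.433/94.73 = 0.316 V.
(Unloaded it would have been 0.336 V.)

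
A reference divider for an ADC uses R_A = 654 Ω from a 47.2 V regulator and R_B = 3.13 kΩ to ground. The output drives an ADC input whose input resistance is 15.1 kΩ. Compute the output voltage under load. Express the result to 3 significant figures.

V_out ≈ 37.7 V

The load sits in parallel with R_B: R_B‖R_L = (3130 × 15100) / (3130 + 15100) = 2593 Ω.
V_out = 47.2 × 2593 / (654 + 2593) = 47.2 × 2593/3247 = 37.7 V.
(Unloaded it would have been 39.0 V.)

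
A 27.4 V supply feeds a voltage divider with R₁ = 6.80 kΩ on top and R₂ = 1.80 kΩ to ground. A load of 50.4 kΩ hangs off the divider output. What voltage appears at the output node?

The load sits in parallel with R₂: R₂‖R_L = (1.80 × 50.4) / (1.80 + 50.4) = 1.738 kΩ.
V_out = 27.4 × 1.738 / (6.80 + 1.738) = 27.4 × 1.738/8.538 = 5.58 V.
(Unloaded it would have been 5.73 V.)

V_out ≈ 5.58 V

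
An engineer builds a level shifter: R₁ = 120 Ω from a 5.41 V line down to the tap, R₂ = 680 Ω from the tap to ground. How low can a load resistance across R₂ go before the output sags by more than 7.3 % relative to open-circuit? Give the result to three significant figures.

R_L(min) ≈ 1.30 kΩ

Output resistance R_th = R₁‖R₂ = (120 × 680)/800.0 = 102.0 Ω.
The fractional drop is R_th/(R_th + R_L); requiring this ≤ 0.0730 gives R_L ≥ R_th(1/0.0730 − 1) = 102.0 × 12.70 = 1.30 kΩ.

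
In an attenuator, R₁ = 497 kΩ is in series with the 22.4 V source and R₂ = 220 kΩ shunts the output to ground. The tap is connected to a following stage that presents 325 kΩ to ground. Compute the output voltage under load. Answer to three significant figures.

The load sits in parallel with R₂: R₂‖R_L = (220 × 325) / (220 + 325) = 131.2 kΩ.
V_out = 22.4 × 131.2 / (497 + 131.2) = 22.4 × 131.2/628.2 = 4.68 V.

V_out ≈ 4.68 V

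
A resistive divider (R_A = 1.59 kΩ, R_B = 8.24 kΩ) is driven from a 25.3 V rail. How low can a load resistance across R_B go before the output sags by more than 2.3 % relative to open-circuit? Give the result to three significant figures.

R_L(min) ≈ 56.6 kΩ

Output resistance R_th = R_A‖R_B = (1.59 × 8.24)/9.830 = 1.333 kΩ.
The fractional drop is R_th/(R_th + R_L); requiring this ≤ 0.0230 gives R_L ≥ R_th(1/0.0230 − 1) = 1.333 × 42.48 = 56.6 kΩ.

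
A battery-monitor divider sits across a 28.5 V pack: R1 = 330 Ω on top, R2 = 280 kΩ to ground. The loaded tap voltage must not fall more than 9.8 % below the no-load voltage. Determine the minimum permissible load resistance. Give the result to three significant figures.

R_L(min) ≈ 3.03 kΩ

Output resistance R_th = R1‖R2 = (330 × 280000)/280300 = 329.6 Ω.
The fractional drop is R_th/(R_th + R_L); requiring this ≤ 0.0980 gives R_L ≥ R_th(1/0.0980 − 1) = 329.6 × 9.204 = 3.03 kΩ.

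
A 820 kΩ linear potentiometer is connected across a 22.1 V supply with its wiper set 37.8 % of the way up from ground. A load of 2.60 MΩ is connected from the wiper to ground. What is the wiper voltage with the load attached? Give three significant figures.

V ≈ 7.78 V

The wiper splits the pot into (1−α)R = 510.0 kΩ above and αR = 310.0 kΩ below.
Lower section ‖ load = 276.9 kΩ.
V_wiper = 22.1 × 276.9/(510.0 + 276.9) = 7.78 V.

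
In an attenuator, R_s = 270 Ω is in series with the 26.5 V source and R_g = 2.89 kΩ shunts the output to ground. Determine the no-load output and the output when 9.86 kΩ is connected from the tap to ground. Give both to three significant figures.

Unloaded: 24.2 V; loaded: 23.6 V

Open-circuit: V = 26.5 × 2890/(270 + 2890) = 24.2 V.
With the load, R_g becomes R_g‖R_L = 2235 Ω, so V = 26.5 × 2235/2505 = 23.6 V.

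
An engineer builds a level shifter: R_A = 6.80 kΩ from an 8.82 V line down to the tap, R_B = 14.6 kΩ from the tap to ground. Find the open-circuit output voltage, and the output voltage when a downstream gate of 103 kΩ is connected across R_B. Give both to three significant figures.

Open-circuit: V = 8.82 × 14.6/(6.80 + 14.6) = 6.02 V.
With the load, R_B becomes R_B‖R_L = 12.79 kΩ, so V = 8.82 × 12.79/19.59 = 5.76 V.

Unloaded: 6.02 V; loaded: 5.76 V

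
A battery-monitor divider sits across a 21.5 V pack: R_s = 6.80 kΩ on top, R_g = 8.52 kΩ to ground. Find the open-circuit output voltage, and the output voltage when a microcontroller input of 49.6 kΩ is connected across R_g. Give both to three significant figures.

Open-circuit: V = 21.5 × 8.52/(6.80 + 8.52) = 12.0 V.
With the load, R_g becomes R_g‖R_L = 7.271 kΩ, so V = 21.5 × 7.271/14.07 = 11.1 V.

Unloaded: 12.0 V; loaded: 11.1 V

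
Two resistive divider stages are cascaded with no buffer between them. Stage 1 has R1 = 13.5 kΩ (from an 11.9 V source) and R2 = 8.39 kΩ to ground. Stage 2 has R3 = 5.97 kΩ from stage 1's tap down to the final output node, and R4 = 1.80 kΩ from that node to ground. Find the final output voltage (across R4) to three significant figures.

Stage 2 presents R3+R4 = 7.770 kΩ as a load on stage 1's tap.
Stage 1's lower leg becomes R2‖(R3+R4) = 4.034 kΩ, so V_mid = 11.9 × 4.034/17.53 = 2.738 V.
Stage 2 is itself unloaded: V_out = V_mid × R4/(R3+R4) = 2.738 × 1.80/7.770 = 0.634 V.

V_out ≈ 0.634 V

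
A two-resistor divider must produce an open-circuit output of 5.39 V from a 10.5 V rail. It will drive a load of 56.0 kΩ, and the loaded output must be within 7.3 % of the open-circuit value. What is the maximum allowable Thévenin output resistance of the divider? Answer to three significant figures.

R_th ≤ 4.41 kΩ

Loading drop = R_th/(R_th + R_L) ≤ 0.0730, so R_th ≤ R_L · ε/(1−ε) = 56.0 kΩ × 0.0730/0.9270 = 4.41 kΩ.
(Any R1, R2 with R2/(R1+R2) = 0.513 and R1‖R2 ≤ 4.41 kΩ will meet the spec.)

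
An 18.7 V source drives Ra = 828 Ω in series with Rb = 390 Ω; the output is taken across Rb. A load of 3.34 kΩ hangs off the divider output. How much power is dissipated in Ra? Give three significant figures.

P ≈ 209 mW

Total resistance from the source is Ra + (Rb‖R_L) = 1177 Ω, so I = 18.7/1177 Ω = 15.88 mA.
P = I²·Ra = (15.88 mA)² × 828 Ω = 209 mW.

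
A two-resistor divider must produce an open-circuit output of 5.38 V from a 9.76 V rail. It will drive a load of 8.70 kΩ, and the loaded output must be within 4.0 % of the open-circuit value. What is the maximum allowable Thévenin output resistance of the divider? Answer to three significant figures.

Loading drop = R_th/(R_th + R_L) ≤ 0.0400, so R_th ≤ R_L · ε/(1−ε) = 8.70 kΩ × 0.0400/0.9600 = 362 Ω.
(Any R1, R2 with R2/(R1+R2) = 0.551 and R1‖R2 ≤ 362 Ω will meet the spec.)

R_th ≤ 362 Ω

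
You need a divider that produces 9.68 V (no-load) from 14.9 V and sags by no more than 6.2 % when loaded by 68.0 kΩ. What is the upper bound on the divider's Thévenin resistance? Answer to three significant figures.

Loading drop = R_th/(R_th + R_L) ≤ 0.0620, so R_th ≤ R_L · ε/(1−ε) = 68.0 kΩ × 0.0620/0.9380 = 4.49 kΩ.

R_th ≤ 4.49 kΩ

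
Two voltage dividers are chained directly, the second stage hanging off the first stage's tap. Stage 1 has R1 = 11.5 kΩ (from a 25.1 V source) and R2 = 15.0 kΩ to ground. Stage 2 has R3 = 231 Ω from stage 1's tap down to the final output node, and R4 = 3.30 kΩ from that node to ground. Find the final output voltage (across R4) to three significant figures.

Stage 2 presents R3+R4 = 3531 Ω as a load on stage 1's tap.
Stage 1's lower leg becomes R2‖(R3+R4) = 2858 Ω, so V_mid = 25.1 × 2858/14360 = 4.996 V.
Stage 2 is itself unloaded: V_out = V_mid × R4/(R3+R4) = 4.996 × 3300/3531 = 4.67 V.

V_out ≈ 4.67 V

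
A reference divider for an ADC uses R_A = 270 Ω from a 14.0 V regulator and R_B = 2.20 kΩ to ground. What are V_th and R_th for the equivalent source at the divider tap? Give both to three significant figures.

V_th = 12.5 V, R_th = 240 Ω

V_th is the open-circuit tap voltage: 14.0 × 2200/(270 + 2200) = 12.5 V.
With the supply zeroed, R_A and R_B appear in parallel from the tap: R_th = R_A‖R_B = (270 × 2200)/2470 = 240 Ω.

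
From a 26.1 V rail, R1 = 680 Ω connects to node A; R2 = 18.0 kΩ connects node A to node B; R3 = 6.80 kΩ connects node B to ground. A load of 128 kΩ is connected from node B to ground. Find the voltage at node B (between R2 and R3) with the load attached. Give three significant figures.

At node B, R3 is in parallel with the load: R3‖R_L = 6457 Ω.
Below node A the resistance is R2 + (R3‖R_L) = 24460 Ω, so V_A = 26.1 × 24460/25140 = 25.39 V.
Then V_B = V_A × (R3‖R_L)/(R2 + R3‖R_L) = 25.39 × 6457/24460 = 6.70 V.

V ≈ 6.70 V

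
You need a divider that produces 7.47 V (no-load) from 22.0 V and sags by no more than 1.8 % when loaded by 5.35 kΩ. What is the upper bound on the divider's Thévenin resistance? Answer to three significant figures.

Loading drop = R_th/(R_th + R_L) ≤ 0.0180, so R_th ≤ R_L · ε/(1−ε) = 5.35 kΩ × 0.0180/0.9820 = 98.1 Ω.
(Any R1, R2 with R2/(R1+R2) = 0.340 and R1‖R2 ≤ 98.1 Ω will meet the spec.)

R_th ≤ 98.1 Ω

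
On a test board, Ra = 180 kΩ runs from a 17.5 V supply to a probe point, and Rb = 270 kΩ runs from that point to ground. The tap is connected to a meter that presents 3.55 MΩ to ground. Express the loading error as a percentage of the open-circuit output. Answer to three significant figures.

The divider's output (Thévenin) resistance is Ra‖Rb = 108.0 kΩ.
Fractional drop under load = R_th/(R_th + R_L) = 108.0 / (108.0 + 3550) = 0.02952.
So the output falls by 2.95 %.

2.95 %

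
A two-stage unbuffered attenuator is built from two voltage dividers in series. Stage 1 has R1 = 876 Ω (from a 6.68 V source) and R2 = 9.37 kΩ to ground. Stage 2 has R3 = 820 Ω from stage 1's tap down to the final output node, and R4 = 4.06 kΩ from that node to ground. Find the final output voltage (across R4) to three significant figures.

Stage 2 presents R3+R4 = 4880 Ω as a load on stage 1's tap.
Stage 1's lower leg becomes R2‖(R3+R4) = 3209 Ω, so V_mid = 6.68 × 3209/4085 = 5.247 V.
Stage 2 is itself unloaded: V_out = V_mid × R4/(R3+R4) = 5.247 × 4060/4880 = 4.37 V.

V_out ≈ 4.37 V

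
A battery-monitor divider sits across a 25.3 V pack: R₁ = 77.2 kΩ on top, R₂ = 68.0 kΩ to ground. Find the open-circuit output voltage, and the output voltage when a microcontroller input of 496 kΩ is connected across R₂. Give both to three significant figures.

Open-circuit: V = 25.3 × 68.0/(77.2 + 68.0) = 11.8 V.
With the load, R₂ becomes R₂‖R_L = 59.80 kΩ, so V = 25.3 × 59.80/137.0 = 11.0 V.

Unloaded: 11.8 V; loaded: 11.0 V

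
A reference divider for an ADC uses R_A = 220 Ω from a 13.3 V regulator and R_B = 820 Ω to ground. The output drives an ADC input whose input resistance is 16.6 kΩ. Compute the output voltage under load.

V_out ≈ 10.4 V

The load sits in parallel with R_B: R_B‖R_L = (820 × 16600) / (820 + 16600) = 781.4 Ω.
V_out = 13.3 × 781.4 / (220 + 781.4) = 13.3 × 781.4/1001 = 10.4 V.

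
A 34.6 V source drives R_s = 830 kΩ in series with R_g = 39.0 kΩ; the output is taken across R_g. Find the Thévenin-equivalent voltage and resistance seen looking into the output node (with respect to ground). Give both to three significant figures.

V_th = 1.55 V, R_th = 37.2 kΩ

V_th is the open-circuit tap voltage: 34.6 × 39.0/(830 + 39.0) = 1.55 V.
With the supply zeroed, R_s and R_g appear in parallel from the tap: R_th = R_s‖R_g = (830 × 39.0)/869.0 = 37.2 kΩ.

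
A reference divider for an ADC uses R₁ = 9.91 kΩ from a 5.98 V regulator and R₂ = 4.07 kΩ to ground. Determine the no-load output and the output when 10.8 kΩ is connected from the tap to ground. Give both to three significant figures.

Unloaded: 1.74 V; loaded: 1.37 V

Open-circuit: V = 5.98 × 4.07/(9.91 + 4.07) = 1.74 V.
With the load, R₂ becomes R₂‖R_L = 2.956 kΩ, so V = 5.98 × 2.956/12.87 = 1.37 V.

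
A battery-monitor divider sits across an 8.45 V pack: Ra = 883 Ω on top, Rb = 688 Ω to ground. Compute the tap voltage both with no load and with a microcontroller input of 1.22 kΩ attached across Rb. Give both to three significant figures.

Open-circuit: V = 8.45 × 688/(883 + 688) = 3.70 V.
With the load, Rb becomes Rb‖R_L = 439.9 Ω, so V = 8.45 × 439.9/1323 = 2.81 V.

Unloaded: 3.70 V; loaded: 2.81 V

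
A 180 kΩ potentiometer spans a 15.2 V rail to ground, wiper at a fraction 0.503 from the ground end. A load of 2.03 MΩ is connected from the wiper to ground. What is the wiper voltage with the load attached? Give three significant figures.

The wiper splits the pot into (1−α)R = 89.46 kΩ above and αR = 90.54 kΩ below.
Lower section ‖ load = 86.67 kΩ.
V_wiper = 15.2 × 86.67/(89.46 + 86.67) = 7.48 V.

V ≈ 7.48 V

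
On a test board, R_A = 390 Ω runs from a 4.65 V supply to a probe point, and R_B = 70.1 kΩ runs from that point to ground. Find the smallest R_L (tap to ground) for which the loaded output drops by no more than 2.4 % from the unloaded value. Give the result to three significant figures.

R_L(min) ≈ 15.8 kΩ

Output resistance R_th = R_A‖R_B = (390 × 70100)/70490 = 387.8 Ω.
The fractional drop is R_th/(R_th + R_L); requiring this ≤ 0.0240 gives R_L ≥ R_th(1/0.0240 − 1) = 387.8 × 40.67 = 15.8 kΩ.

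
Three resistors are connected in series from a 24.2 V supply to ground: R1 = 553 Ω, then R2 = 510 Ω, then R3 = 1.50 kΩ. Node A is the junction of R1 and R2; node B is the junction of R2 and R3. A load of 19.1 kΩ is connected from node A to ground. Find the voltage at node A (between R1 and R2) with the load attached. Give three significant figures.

V ≈ 18.6 V

Below node A the series string R2+R3 = 2010 Ω sits in parallel with the 19100 Ω load: 1819 Ω.
V_A = 24.2 × 1819/(553 + 1819) = 18.6 V.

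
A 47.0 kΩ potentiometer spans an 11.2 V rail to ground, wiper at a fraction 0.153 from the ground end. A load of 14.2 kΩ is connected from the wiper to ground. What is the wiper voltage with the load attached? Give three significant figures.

The wiper splits the pot into (1−α)R = 39.81 kΩ above and αR = 7.191 kΩ below.
Lower section ‖ load = 4.774 kΩ.
V_wiper = 11.2 × 4.774/(39.81 + 4.774) = 1.20 V.

V ≈ 1.20 V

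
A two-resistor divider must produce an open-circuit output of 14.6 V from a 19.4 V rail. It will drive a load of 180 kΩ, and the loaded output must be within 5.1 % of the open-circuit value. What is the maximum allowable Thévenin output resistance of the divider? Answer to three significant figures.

Loading drop = R_th/(R_th + R_L) ≤ 0.0510, so R_th ≤ R_L · ε/(1−ε) = 180 kΩ × 0.0510/0.9490 = 9.67 kΩ.

R_th ≤ 9.67 kΩ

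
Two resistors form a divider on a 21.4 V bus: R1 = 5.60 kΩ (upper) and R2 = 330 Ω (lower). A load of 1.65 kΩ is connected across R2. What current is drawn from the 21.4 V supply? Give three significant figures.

I ≈ 3.64 mA

R2‖R_L = 275.0 Ω, so the source sees R1 + R2‖R_L = 5875 Ω.
I = 21.4 V / 5875 Ω = 3.64 mA.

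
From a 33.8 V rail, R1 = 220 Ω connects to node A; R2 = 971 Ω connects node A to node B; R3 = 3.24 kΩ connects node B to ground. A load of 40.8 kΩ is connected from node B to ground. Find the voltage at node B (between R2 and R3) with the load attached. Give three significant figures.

V ≈ 24.2 V

At node B, R3 is in parallel with the load: R3‖R_L = 3002 Ω.
Below node A the resistance is R2 + (R3‖R_L) = 3973 Ω, so V_A = 33.8 × 3973/4193 = 32.03 V.
Then V_B = V_A × (R3‖R_L)/(R2 + R3‖R_L) = 32.03 × 3002/3973 = 24.2 V.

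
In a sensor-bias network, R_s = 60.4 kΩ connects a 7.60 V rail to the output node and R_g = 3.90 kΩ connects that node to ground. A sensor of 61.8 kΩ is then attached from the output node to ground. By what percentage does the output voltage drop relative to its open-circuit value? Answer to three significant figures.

The divider's output (Thévenin) resistance is R_s‖R_g = 3.663 kΩ.
Fractional drop under load = R_th/(R_th + R_L) = 3.663 / (3.663 + 61.8) = 0.05596.
So the output falls by 5.60 %.

5.60 %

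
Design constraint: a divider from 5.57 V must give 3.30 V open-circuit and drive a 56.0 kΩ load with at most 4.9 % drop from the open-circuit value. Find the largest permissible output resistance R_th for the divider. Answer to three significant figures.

Loading drop = R_th/(R_th + R_L) ≤ 0.0490, so R_th ≤ R_L · ε/(1−ε) = 56.0 kΩ × 0.0490/0.9510 = 2.89 kΩ.

R_th ≤ 2.89 kΩ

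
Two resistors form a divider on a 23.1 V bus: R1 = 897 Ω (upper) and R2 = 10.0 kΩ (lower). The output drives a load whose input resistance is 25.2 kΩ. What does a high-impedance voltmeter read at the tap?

V_out ≈ 20.5 V

The load sits in parallel with R2: R2‖R_L = (10000 × 25200) / (10000 + 25200) = 7159 Ω.
V_out = 23.1 × 7159 / (897 + 7159) = 23.1 × 7159/8056 = 20.5 V.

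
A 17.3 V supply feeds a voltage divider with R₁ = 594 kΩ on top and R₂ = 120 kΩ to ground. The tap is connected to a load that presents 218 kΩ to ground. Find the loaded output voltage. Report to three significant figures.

The load sits in parallel with R₂: R₂‖R_L = (120 × 218) / (120 + 218) = 77.40 kΩ.
V_out = 17.3 × 77.40 / (594 + 77.40) = 17.3 × 77.40/671.4 = 1.99 V.

V_out ≈ 1.99 V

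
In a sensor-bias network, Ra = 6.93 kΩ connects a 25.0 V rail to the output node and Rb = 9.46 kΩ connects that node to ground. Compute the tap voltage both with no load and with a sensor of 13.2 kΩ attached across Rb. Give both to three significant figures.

Open-circuit: V = 25.0 × 9.46/(6.93 + 9.46) = 14.4 V.
With the load, Rb becomes Rb‖R_L = 5.511 kΩ, so V = 25.0 × 5.511/12.44 = 11.1 V.

Unloaded: 14.4 V; loaded: 11.1 V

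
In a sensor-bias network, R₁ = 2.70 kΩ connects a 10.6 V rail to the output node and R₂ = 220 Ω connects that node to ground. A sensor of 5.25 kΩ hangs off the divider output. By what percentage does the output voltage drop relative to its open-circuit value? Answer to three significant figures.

The divider's output (Thévenin) resistance is R₁‖R₂ = 203.4 Ω.
Fractional drop under load = R_th/(R_th + R_L) = 203.4 / (203.4 + 5250) = 0.03730.
So the output falls by 3.73 %.

3.73 %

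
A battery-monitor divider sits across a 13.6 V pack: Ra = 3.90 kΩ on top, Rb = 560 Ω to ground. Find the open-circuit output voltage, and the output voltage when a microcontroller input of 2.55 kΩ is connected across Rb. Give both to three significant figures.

Open-circuit: V = 13.6 × 560/(3900 + 560) = 1.71 V.
With the load, Rb becomes Rb‖R_L = 459.2 Ω, so V = 13.6 × 459.2/4359 = 1.43 V.

Unloaded: 1.71 V; loaded: 1.43 V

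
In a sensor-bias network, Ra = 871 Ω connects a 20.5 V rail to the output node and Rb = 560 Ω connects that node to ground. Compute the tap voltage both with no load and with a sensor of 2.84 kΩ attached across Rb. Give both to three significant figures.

Open-circuit: V = 20.5 × 560/(871 + 560) = 8.02 V.
With the load, Rb becomes Rb‖R_L = 467.8 Ω, so V = 20.5 × 467.8/1339 = 7.16 V.

Unloaded: 8.02 V; loaded: 7.16 V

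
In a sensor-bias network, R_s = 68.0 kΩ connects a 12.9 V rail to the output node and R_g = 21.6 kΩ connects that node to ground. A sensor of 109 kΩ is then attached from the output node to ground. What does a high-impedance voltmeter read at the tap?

V_out ≈ 2.70 V

The load sits in parallel with R_g: R_g‖R_L = (21.6 × 109) / (21.6 + 109) = 18.03 kΩ.
V_out = 12.9 × 18.03 / (68.0 + 18.03) = 12.9 × 18.03/86.03 = 2.70 V.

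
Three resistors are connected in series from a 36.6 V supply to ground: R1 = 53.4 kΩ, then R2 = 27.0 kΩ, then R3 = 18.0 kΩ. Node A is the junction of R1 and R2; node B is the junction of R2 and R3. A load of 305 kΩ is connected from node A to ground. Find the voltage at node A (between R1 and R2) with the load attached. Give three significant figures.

V ≈ 15.5 V

Below node A the series string R2+R3 = 45.00 kΩ sits in parallel with the 305 kΩ load: 39.21 kΩ.
V_A = 36.6 × 39.21/(53.4 + 39.21) = 15.5 V.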